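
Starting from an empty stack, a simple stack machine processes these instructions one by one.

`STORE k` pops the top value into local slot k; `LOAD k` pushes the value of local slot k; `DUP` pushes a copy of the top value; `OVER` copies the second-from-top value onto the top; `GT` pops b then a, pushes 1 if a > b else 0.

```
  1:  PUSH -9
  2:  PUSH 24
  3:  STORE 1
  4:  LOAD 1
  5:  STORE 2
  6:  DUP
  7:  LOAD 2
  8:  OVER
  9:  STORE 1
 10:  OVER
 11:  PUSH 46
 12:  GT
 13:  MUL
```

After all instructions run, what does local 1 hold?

PUSH -9 : [-9]
PUSH 24 : [-9, 24]
STORE 1 : [-9]
LOAD 1  : [-9, 24]
STORE 2 : [-9]
DUP     : [-9, -9]
LOAD 2  : [-9, -9, 24]
OVER    : [-9, -9, 24, -9]
STORE 1 : [-9, -9, 24]
OVER    : [-9, -9, 24, -9]
PUSH 46 : [-9, -9, 24, -9, 46]
GT      : [-9, -9, 24, 0]
MUL     : [-9, -9, 0]

-9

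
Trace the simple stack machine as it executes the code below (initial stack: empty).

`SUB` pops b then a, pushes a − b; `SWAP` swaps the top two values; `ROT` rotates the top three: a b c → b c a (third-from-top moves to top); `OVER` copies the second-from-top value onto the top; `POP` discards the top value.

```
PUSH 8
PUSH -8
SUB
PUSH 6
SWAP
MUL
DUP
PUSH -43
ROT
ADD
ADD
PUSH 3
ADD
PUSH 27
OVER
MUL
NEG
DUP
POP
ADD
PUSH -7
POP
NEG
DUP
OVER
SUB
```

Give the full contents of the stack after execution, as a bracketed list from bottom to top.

[3952, 0]

PUSH 8   → [8]
PUSH -8  → [8, -8]
SUB      → [16]
PUSH 6   → [16, 6]
SWAP     → [6, 16]
MUL      → [96]
DUP      → [96, 96]
PUSH -43 → [96, 96, -43]
ROT      → [96, -43, 96]
ADD      → [96, 53]
ADD      → [149]
PUSH 3   → [149, 3]
ADD      → [152]
PUSH 27  → [152, 27]
OVER     → [152, 27, 152]
MUL      → [152, 4104]
NEG      → [152, -4104]
DUP      → [152, -4104, -4104]
POP      → [152, -4104]
ADD      → [-3952]
PUSH -7  → [-3952, -7]
POP      → [-3952]
NEG      → [3952]
DUP      → [3952, 3952]
OVER     → [3952, 3952, 3952]
SUB      → [3952, 0]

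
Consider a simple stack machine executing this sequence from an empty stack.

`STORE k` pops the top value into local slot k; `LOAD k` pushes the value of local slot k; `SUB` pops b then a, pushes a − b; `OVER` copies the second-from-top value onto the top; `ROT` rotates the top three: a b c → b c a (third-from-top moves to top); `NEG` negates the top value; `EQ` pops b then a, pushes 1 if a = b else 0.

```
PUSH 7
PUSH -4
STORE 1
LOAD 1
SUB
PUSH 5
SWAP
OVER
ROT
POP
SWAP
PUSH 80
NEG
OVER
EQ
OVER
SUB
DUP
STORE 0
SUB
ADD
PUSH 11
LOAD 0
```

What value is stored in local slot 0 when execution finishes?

-11

PUSH 7  -> 7
PUSH -4 -> 7 -4
STORE 1 -> 7
LOAD 1  -> 7 -4
SUB     -> 11
PUSH 5  -> 11 5
SWAP    -> 5 11
OVER    -> 5 11 5
ROT     -> 11 5 5
POP     -> 11 5
SWAP    -> 5 11
PUSH 80 -> 5 11 80
NEG     -> 5 11 -80
OVER    -> 5 11 -80 11
EQ      -> 5 11 0
OVER    -> 5 11 0 11
SUB     -> 5 11 -11
DUP     -> 5 11 -11 -11
STORE 0 -> 5 11 -11
SUB     -> 5 22
ADD     -> 27
PUSH 11 -> 27 11
LOAD 0  -> 27 11 -11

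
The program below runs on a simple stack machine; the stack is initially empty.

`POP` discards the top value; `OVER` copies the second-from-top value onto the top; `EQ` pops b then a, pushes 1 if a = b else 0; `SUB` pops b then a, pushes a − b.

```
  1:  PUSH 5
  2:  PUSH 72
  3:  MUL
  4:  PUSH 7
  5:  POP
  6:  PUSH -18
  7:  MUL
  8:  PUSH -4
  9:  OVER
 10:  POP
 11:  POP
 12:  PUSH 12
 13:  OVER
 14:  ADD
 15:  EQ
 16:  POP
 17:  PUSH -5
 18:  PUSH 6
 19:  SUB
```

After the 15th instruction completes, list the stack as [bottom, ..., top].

PUSH 5   → [5]
PUSH 72  → [5, 72]
MUL      → [360]
PUSH 7   → [360, 7]
POP      → [360]
PUSH -18 → [360, -18]
MUL      → [-6480]
PUSH -4  → [-6480, -4]
OVER     → [-6480, -4, -6480]
POP      → [-6480, -4]
POP      → [-6480]
PUSH 12  → [-6480, 12]
OVER     → [-6480, 12, -6480]
ADD      → [-6480, -6468]
EQ       → [0]

[0]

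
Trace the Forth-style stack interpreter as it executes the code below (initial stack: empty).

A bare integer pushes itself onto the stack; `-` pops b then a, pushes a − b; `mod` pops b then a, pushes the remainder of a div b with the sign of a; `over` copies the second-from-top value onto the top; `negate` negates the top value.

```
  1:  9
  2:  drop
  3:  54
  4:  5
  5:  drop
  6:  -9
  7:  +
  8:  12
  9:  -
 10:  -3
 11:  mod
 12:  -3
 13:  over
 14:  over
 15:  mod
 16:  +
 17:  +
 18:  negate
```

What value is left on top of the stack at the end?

3

9      -> 9
drop   -> (empty)
54     -> 54
5      -> 54 5
drop   -> 54
-9     -> 54 -9
+      -> 45
12     -> 45 12
-      -> 33
-3     -> 33 -3
mod    -> 0
-3     -> 0 -3
over   -> 0 -3 0
over   -> 0 -3 0 -3
mod    -> 0 -3 0
+      -> 0 -3
+      -> -3
negate -> 3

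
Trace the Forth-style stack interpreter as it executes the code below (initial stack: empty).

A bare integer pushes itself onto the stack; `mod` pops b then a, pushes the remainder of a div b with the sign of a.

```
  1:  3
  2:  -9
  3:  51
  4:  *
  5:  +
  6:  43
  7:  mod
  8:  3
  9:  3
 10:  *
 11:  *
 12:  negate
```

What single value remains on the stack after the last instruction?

234

3      -> 3
-9     -> 3 -9
51     -> 3 -9 51
*      -> 3 -459
+      -> -456
43     -> -456 43
mod    -> -26
3      -> -26 3
3      -> -26 3 3
*      -> -26 9
*      -> -234
negate -> 234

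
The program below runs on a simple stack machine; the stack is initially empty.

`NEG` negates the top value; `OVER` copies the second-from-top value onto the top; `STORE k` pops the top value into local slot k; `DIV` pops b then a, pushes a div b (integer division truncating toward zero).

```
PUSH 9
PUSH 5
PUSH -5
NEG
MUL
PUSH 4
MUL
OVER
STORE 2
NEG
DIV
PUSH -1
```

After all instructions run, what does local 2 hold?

9

PUSH 9  : 9
PUSH 5  : 9 5
PUSH -5 : 9 5 -5
NEG     : 9 5 5
MUL     : 9 25
PUSH 4  : 9 25 4
MUL     : 9 100
OVER    : 9 100 9
STORE 2 : 9 100
NEG     : 9 -100
DIV     : 0
PUSH -1 : 0 -1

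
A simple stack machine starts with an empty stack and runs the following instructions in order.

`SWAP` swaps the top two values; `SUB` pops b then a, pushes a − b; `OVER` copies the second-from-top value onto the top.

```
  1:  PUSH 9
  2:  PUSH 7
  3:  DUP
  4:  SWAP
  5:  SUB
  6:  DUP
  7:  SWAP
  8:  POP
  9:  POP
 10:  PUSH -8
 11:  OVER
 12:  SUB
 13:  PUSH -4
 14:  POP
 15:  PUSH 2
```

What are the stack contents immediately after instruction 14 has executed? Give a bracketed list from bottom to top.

[9, -17]

PUSH 9   9
PUSH 7   9 7
DUP      9 7 7
SWAP     9 7 7
SUB      9 0
DUP      9 0 0
SWAP     9 0 0
POP      9 0
POP      9
PUSH -8  9 -8
OVER     9 -8 9
SUB      9 -17
PUSH -4  9 -17 -4
POP      9 -17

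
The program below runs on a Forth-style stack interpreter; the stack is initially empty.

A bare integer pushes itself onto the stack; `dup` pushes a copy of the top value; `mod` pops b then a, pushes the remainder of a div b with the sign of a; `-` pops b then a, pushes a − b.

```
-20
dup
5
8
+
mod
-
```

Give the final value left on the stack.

-13

-20  [-20]
dup  [-20, -20]
5    [-20, -20, 5]
8    [-20, -20, 5, 8]
+    [-20, -20, 13]
mod  [-20, -7]
-    [-13]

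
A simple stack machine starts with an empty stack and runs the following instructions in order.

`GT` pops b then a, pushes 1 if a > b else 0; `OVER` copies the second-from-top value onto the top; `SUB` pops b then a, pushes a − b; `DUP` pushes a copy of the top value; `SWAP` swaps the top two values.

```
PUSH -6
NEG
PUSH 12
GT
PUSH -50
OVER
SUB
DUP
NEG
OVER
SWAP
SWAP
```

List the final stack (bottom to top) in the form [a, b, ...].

[0, -50, 50, -50]

PUSH -6  → [-6]
NEG      → [6]
PUSH 12  → [6, 12]
GT       → [0]
PUSH -50 → [0, -50]
OVER     → [0, -50, 0]
SUB      → [0, -50]
DUP      → [0, -50, -50]
NEG      → [0, -50, 50]
OVER     → [0, -50, 50, -50]
SWAP     → [0, -50, -50, 50]
SWAP     → [0, -50, 50, -50]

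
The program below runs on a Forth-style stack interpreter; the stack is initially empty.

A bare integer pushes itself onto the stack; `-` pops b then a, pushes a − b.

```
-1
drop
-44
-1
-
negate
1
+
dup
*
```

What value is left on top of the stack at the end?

1936

-1     : [-1]
drop   : []
-44    : [-44]
-1     : [-44, -1]
-      : [-43]
negate : [43]
1      : [43, 1]
+      : [44]
dup    : [44, 44]
*      : [1936]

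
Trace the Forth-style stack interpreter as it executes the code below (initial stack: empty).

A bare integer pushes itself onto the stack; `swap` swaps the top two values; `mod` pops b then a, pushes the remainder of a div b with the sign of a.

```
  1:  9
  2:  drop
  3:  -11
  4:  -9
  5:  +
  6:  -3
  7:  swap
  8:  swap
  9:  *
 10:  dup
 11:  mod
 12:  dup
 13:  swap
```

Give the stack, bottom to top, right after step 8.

9    : 9
drop : (empty)
-11  : -11
-9   : -11 -9
+    : -20
-3   : -20 -3
swap : -3 -20
swap : -20 -3

[-20, -3]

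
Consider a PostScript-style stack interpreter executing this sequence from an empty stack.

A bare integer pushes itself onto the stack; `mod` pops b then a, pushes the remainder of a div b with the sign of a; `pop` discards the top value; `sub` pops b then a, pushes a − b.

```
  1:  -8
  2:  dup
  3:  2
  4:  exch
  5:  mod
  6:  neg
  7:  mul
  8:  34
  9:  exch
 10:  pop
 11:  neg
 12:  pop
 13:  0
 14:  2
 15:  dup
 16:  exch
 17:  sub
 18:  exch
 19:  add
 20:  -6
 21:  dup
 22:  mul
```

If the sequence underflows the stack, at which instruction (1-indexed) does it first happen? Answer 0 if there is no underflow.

-8   -> -8
dup  -> -8 -8
2    -> -8 -8 2
exch -> -8 2 -8
mod  -> -8 2
neg  -> -8 -2
mul  -> 16
34   -> 16 34
exch -> 34 16
pop  -> 34
neg  -> -34
pop  -> (empty)
0    -> 0
2    -> 0 2
dup  -> 0 2 2
exch -> 0 2 2
sub  -> 0 0
exch -> 0 0
add  -> 0
-6   -> 0 -6
dup  -> 0 -6 -6
mul  -> 0 36

0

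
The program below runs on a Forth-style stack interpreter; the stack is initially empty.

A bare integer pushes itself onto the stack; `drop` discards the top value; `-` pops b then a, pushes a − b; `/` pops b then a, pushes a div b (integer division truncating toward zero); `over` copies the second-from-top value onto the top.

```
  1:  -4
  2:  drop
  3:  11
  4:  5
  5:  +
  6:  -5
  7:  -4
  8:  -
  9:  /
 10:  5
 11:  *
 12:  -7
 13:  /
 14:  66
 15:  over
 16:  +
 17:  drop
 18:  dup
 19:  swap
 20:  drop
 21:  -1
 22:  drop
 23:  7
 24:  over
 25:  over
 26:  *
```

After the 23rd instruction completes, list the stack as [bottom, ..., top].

[11, 7]

-4   → [-4]
drop → []
11   → [11]
5    → [11, 5]
+    → [16]
-5   → [16, -5]
-4   → [16, -5, -4]
-    → [16, -1]
/    → [-16]
5    → [-16, 5]
*    → [-80]
-7   → [-80, -7]
/    → [11]
66   → [11, 66]
over → [11, 66, 11]
+    → [11, 77]
drop → [11]
dup  → [11, 11]
swap → [11, 11]
drop → [11]
-1   → [11, -1]
drop → [11]
7    → [11, 7]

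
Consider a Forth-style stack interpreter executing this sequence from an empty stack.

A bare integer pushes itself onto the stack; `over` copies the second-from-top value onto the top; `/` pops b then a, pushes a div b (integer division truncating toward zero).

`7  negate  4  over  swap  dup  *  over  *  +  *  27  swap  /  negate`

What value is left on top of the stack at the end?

7      : 7
negate : -7
4      : -7 4
over   : -7 4 -7
swap   : -7 -7 4
dup    : -7 -7 4 4
*      : -7 -7 16
over   : -7 -7 16 -7
*      : -7 -7 -112
+      : -7 -119
*      : 833
27     : 833 27
swap   : 27 833
/      : 0
negate : 0

0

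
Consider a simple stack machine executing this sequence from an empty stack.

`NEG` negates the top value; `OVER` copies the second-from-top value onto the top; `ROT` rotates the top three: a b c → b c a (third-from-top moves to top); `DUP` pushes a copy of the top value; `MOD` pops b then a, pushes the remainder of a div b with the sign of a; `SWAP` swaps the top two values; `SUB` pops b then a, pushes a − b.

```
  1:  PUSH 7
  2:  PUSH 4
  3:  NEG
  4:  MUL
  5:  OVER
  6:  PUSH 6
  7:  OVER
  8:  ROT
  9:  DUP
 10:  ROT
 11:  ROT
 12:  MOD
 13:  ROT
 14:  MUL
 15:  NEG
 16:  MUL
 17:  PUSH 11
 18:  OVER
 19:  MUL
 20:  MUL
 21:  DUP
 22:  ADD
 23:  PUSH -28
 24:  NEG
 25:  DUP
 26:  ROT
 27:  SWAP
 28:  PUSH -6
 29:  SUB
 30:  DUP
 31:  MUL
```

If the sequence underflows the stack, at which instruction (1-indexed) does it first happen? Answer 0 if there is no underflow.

PUSH 7  7
PUSH 4  7 4
NEG     7 -4
MUL     -28
OVER  — needs 2 operands, stack has 1 → underflow

5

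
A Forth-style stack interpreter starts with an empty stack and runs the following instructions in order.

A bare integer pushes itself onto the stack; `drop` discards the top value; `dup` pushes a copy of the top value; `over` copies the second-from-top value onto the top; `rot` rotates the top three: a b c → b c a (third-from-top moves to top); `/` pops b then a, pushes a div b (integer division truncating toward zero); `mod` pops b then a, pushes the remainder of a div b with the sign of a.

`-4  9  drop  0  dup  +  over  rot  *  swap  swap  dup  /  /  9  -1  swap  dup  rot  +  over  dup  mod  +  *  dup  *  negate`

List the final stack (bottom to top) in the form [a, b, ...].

-4     → [-4]
9      → [-4, 9]
drop   → [-4]
0      → [-4, 0]
dup    → [-4, 0, 0]
+      → [-4, 0]
over   → [-4, 0, -4]
rot    → [0, -4, -4]
*      → [0, 16]
swap   → [16, 0]
swap   → [0, 16]
dup    → [0, 16, 16]
/      → [0, 1]
/      → [0]
9      → [0, 9]
-1     → [0, 9, -1]
swap   → [0, -1, 9]
dup    → [0, -1, 9, 9]
rot    → [0, 9, 9, -1]
+      → [0, 9, 8]
over   → [0, 9, 8, 9]
dup    → [0, 9, 8, 9, 9]
mod    → [0, 9, 8, 0]
+      → [0, 9, 8]
*      → [0, 72]
dup    → [0, 72, 72]
*      → [0, 5184]
negate → [0, -5184]

[0, -5184]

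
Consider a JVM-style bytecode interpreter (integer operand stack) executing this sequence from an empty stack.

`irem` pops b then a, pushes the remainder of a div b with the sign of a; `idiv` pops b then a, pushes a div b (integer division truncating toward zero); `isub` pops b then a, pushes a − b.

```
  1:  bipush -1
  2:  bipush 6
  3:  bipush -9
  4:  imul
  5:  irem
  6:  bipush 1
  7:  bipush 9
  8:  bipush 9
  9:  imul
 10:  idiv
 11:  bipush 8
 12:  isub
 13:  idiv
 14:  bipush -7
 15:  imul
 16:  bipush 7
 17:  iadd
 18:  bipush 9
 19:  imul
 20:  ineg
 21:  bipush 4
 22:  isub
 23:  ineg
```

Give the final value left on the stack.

bipush -1 -> -1
bipush 6  -> -1 6
bipush -9 -> -1 6 -9
imul      -> -1 -54
irem      -> -1
bipush 1  -> -1 1
bipush 9  -> -1 1 9
bipush 9  -> -1 1 9 9
imul      -> -1 1 81
idiv      -> -1 0
bipush 8  -> -1 0 8
isub      -> -1 -8
idiv      -> 0
bipush -7 -> 0 -7
imul      -> 0
bipush 7  -> 0 7
iadd      -> 7
bipush 9  -> 7 9
imul      -> 63
ineg      -> -63
bipush 4  -> -63 4
isub      -> -67
ineg      -> 67

67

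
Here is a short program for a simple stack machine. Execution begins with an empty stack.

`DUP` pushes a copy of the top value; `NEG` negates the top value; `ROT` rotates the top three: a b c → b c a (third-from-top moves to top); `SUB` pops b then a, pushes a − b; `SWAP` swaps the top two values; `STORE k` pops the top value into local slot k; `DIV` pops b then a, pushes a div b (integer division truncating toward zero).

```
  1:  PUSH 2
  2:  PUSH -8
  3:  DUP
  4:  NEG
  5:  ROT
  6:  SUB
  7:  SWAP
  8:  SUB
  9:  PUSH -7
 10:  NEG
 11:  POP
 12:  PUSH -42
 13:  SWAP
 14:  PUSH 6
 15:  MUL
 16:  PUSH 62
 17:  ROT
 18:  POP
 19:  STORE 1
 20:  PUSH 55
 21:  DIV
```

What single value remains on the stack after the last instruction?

PUSH 2   : 2
PUSH -8  : 2 -8
DUP      : 2 -8 -8
NEG      : 2 -8 8
ROT      : -8 8 2
SUB      : -8 6
SWAP     : 6 -8
SUB      : 14
PUSH -7  : 14 -7
NEG      : 14 7
POP      : 14
PUSH -42 : 14 -42
SWAP     : -42 14
PUSH 6   : -42 14 6
MUL      : -42 84
PUSH 62  : -42 84 62
ROT      : 84 62 -42
POP      : 84 62
STORE 1  : 84
PUSH 55  : 84 55
DIV      : 1

1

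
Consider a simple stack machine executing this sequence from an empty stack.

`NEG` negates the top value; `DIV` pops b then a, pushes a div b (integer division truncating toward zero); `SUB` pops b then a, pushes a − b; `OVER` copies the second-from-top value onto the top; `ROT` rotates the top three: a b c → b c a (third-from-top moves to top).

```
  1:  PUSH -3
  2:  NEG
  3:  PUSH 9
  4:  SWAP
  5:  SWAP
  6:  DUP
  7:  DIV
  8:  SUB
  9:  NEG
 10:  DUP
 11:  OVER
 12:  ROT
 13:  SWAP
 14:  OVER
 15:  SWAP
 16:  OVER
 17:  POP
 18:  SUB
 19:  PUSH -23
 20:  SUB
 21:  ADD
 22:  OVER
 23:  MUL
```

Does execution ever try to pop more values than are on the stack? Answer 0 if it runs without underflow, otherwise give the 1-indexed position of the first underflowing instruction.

0

PUSH -3   -3
NEG       3
PUSH 9    3 9
SWAP      9 3
SWAP      3 9
DUP       3 9 9
DIV       3 1
SUB       2
NEG       -2
DUP       -2 -2
OVER      -2 -2 -2
ROT       -2 -2 -2
SWAP      -2 -2 -2
OVER      -2 -2 -2 -2
SWAP      -2 -2 -2 -2
OVER      -2 -2 -2 -2 -2
POP       -2 -2 -2 -2
SUB       -2 -2 0
PUSH -23  -2 -2 0 -23
SUB       -2 -2 23
ADD       -2 21
OVER      -2 21 -2
MUL       -2 -42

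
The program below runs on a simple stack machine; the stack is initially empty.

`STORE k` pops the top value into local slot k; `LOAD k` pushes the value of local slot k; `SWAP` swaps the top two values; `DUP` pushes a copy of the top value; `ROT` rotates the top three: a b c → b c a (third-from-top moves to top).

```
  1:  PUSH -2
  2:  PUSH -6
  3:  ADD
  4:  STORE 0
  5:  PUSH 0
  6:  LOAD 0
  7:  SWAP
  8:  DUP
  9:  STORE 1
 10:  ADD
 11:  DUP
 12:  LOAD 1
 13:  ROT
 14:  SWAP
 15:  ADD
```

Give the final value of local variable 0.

-8

PUSH -2  [-2]
PUSH -6  [-2, -6]
ADD      [-8]
STORE 0  []
PUSH 0   [0]
LOAD 0   [0, -8]
SWAP     [-8, 0]
DUP      [-8, 0, 0]
STORE 1  [-8, 0]
ADD      [-8]
DUP      [-8, -8]
LOAD 1   [-8, -8, 0]
ROT      [-8, 0, -8]
SWAP     [-8, -8, 0]
ADD      [-8, -8]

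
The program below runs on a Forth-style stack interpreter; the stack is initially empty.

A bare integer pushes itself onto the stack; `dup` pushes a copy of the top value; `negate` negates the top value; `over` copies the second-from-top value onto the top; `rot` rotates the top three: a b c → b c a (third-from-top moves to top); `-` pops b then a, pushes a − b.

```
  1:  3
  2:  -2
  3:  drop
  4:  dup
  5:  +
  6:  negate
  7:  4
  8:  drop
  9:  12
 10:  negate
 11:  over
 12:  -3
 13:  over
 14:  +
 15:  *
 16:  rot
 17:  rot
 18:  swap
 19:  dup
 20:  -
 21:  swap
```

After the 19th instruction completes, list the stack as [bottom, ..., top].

3      -> 3
-2     -> 3 -2
drop   -> 3
dup    -> 3 3
+      -> 6
negate -> -6
4      -> -6 4
drop   -> -6
12     -> -6 12
negate -> -6 -12
over   -> -6 -12 -6
-3     -> -6 -12 -6 -3
over   -> -6 -12 -6 -3 -6
+      -> -6 -12 -6 -9
*      -> -6 -12 54
rot    -> -12 54 -6
rot    -> 54 -6 -12
swap   -> 54 -12 -6
dup    -> 54 -12 -6 -6

[54, -12, -6, -6]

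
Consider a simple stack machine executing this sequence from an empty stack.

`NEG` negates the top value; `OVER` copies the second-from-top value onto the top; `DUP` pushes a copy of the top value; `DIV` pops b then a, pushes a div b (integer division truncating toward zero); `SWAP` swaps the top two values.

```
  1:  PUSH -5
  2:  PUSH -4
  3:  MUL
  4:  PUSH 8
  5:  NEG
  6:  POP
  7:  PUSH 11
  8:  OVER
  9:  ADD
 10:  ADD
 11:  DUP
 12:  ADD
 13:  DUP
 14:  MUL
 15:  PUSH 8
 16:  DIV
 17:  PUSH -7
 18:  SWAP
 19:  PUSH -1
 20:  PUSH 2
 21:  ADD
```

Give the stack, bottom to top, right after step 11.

PUSH -5 -> [-5]
PUSH -4 -> [-5, -4]
MUL     -> [20]
PUSH 8  -> [20, 8]
NEG     -> [20, -8]
POP     -> [20]
PUSH 11 -> [20, 11]
OVER    -> [20, 11, 20]
ADD     -> [20, 31]
ADD     -> [51]
DUP     -> [51, 51]

[51, 51]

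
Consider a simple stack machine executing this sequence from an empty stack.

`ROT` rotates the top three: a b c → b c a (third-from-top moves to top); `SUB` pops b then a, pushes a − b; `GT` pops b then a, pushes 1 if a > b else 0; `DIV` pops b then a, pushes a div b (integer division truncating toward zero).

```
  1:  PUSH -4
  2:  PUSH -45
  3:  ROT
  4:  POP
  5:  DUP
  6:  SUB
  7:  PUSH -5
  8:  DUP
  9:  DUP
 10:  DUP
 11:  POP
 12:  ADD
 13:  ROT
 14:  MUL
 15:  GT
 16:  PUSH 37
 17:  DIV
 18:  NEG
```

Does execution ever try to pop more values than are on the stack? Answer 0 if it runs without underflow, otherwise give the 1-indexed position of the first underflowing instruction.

PUSH -4  → [-4]
PUSH -45 → [-4, -45]
ROT  — needs 3 operands, stack has 2 → underflow

3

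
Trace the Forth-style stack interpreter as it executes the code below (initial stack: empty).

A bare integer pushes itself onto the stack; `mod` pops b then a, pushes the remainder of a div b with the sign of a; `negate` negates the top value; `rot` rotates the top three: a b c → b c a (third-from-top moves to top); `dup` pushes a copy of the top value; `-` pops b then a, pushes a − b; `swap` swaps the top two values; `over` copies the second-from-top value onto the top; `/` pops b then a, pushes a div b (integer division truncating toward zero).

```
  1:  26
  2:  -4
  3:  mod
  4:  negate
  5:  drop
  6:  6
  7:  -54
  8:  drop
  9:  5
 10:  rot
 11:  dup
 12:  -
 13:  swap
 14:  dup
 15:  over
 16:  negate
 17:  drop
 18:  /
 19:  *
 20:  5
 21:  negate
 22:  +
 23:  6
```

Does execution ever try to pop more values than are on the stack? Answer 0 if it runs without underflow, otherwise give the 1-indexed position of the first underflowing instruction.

26     -> [26]
-4     -> [26, -4]
mod    -> [2]
negate -> [-2]
drop   -> []
6      -> [6]
-54    -> [6, -54]
drop   -> [6]
5      -> [6, 5]
rot  — needs 3 operands, stack has 2 → underflow

10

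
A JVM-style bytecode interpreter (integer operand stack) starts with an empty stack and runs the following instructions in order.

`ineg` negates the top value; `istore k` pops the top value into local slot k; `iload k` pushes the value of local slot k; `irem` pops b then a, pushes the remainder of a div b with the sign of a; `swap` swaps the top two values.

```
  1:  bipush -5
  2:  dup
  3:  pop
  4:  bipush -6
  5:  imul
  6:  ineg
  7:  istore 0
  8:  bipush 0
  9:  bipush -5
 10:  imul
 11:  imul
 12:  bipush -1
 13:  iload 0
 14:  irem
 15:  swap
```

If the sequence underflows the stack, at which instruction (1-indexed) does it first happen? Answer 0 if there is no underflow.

11

bipush -5  [-5]
dup        [-5, -5]
pop        [-5]
bipush -6  [-5, -6]
imul       [30]
ineg       [-30]
istore 0   []
bipush 0   [0]
bipush -5  [0, -5]
imul       [0]
imul  — needs 2 operands, stack has 1 → underflow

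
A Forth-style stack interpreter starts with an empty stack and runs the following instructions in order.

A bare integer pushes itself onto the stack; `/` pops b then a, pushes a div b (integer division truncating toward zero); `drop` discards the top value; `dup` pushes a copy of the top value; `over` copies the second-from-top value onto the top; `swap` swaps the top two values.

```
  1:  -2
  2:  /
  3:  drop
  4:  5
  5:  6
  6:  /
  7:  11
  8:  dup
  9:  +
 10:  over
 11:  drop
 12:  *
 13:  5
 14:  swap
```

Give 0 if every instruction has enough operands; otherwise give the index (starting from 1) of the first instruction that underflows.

2

-2 : -2
/  — needs 2 operands, stack has 1 → underflow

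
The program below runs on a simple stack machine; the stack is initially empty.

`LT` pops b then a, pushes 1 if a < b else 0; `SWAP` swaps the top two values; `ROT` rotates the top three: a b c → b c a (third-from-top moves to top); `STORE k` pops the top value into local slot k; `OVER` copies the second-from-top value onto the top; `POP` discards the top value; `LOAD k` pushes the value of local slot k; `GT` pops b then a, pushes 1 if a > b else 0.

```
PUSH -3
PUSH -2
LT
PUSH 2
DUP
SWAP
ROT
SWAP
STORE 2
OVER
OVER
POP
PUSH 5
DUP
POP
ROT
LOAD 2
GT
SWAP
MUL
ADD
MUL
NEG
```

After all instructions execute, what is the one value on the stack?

-4

PUSH -3 → -3
PUSH -2 → -3 -2
LT      → 1
PUSH 2  → 1 2
DUP     → 1 2 2
SWAP    → 1 2 2
ROT     → 2 2 1
SWAP    → 2 1 2
STORE 2 → 2 1
OVER    → 2 1 2
OVER    → 2 1 2 1
POP     → 2 1 2
PUSH 5  → 2 1 2 5
DUP     → 2 1 2 5 5
POP     → 2 1 2 5
ROT     → 2 2 5 1
LOAD 2  → 2 2 5 1 2
GT      → 2 2 5 0
SWAP    → 2 2 0 5
MUL     → 2 2 0
ADD     → 2 2
MUL     → 4
NEG     → -4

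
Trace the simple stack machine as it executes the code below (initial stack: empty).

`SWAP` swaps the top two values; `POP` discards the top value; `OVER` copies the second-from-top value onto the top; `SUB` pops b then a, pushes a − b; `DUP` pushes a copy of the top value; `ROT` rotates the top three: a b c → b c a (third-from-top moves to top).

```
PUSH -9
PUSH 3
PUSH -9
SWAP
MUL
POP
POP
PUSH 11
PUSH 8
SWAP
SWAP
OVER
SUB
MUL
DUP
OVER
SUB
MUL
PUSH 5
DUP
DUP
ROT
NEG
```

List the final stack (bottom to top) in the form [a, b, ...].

[0, 5, 5, -5]

PUSH -9  -9
PUSH 3   -9 3
PUSH -9  -9 3 -9
SWAP     -9 -9 3
MUL      -9 -27
POP      -9
POP      (empty)
PUSH 11  11
PUSH 8   11 8
SWAP     8 11
SWAP     11 8
OVER     11 8 11
SUB      11 -3
MUL      -33
DUP      -33 -33
OVER     -33 -33 -33
SUB      -33 0
MUL      0
PUSH 5   0 5
DUP      0 5 5
DUP      0 5 5 5
ROT      0 5 5 5
NEG      0 5 5 -5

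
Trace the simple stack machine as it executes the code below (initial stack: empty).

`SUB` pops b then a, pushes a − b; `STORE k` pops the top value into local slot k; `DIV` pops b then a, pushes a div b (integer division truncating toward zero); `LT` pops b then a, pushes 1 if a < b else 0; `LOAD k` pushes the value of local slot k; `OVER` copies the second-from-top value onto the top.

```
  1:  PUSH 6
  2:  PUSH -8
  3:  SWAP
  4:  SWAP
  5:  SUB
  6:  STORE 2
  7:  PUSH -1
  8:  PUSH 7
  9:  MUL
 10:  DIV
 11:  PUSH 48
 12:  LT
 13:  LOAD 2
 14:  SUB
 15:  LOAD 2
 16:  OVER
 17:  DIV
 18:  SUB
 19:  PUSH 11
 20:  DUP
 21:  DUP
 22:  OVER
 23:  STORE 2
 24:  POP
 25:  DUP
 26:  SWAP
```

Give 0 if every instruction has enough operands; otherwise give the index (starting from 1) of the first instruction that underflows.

10

PUSH 6  → [6]
PUSH -8 → [6, -8]
SWAP    → [-8, 6]
SWAP    → [6, -8]
SUB     → [14]
STORE 2 → []
PUSH -1 → [-1]
PUSH 7  → [-1, 7]
MUL     → [-7]
DIV  — needs 2 operands, stack has 1 → underflow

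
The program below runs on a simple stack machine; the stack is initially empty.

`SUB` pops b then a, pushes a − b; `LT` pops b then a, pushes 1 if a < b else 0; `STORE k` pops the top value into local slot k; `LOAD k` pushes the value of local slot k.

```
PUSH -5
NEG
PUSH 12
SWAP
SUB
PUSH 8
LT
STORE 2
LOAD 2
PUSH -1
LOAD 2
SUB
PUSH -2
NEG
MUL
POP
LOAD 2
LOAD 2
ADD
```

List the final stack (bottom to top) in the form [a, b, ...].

[1, 2]

PUSH -5 → -5
NEG     → 5
PUSH 12 → 5 12
SWAP    → 12 5
SUB     → 7
PUSH 8  → 7 8
LT      → 1
STORE 2 → (empty)
LOAD 2  → 1
PUSH -1 → 1 -1
LOAD 2  → 1 -1 1
SUB     → 1 -2
PUSH -2 → 1 -2 -2
NEG     → 1 -2 2
MUL     → 1 -4
POP     → 1
LOAD 2  → 1 1
LOAD 2  → 1 1 1
ADD     → 1 2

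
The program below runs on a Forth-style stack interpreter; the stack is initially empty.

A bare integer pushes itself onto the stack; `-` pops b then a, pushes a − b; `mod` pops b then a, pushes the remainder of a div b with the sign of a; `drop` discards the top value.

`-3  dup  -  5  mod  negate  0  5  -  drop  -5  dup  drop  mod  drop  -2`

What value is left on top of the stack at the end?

-2

-3     : [-3]
dup    : [-3, -3]
-      : [0]
5      : [0, 5]
mod    : [0]
negate : [0]
0      : [0, 0]
5      : [0, 0, 5]
-      : [0, -5]
drop   : [0]
-5     : [0, -5]
dup    : [0, -5, -5]
drop   : [0, -5]
mod    : [0]
drop   : []
-2     : [-2]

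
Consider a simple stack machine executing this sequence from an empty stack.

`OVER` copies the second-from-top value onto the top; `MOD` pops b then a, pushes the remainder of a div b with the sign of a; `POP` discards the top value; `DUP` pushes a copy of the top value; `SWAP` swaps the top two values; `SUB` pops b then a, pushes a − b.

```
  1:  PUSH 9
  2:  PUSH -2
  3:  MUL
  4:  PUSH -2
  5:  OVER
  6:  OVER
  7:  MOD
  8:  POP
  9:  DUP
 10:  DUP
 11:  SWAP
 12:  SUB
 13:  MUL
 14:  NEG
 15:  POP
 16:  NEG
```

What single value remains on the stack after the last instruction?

18

PUSH 9  → 9
PUSH -2 → 9 -2
MUL     → -18
PUSH -2 → -18 -2
OVER    → -18 -2 -18
OVER    → -18 -2 -18 -2
MOD     → -18 -2 0
POP     → -18 -2
DUP     → -18 -2 -2
DUP     → -18 -2 -2 -2
SWAP    → -18 -2 -2 -2
SUB     → -18 -2 0
MUL     → -18 0
NEG     → -18 0
POP     → -18
NEG     → 18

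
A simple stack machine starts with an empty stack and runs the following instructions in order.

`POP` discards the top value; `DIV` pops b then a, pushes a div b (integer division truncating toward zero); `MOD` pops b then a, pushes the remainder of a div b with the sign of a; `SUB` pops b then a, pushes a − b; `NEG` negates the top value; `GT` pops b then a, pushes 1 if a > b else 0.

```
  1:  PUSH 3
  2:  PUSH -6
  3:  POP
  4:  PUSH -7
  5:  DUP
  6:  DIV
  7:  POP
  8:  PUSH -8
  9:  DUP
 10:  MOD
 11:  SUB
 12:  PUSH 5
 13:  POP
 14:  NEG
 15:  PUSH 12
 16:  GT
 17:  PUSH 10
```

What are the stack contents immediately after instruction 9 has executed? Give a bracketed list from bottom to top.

[3, -8, -8]

PUSH 3  : [3]
PUSH -6 : [3, -6]
POP     : [3]
PUSH -7 : [3, -7]
DUP     : [3, -7, -7]
DIV     : [3, 1]
POP     : [3]
PUSH -8 : [3, -8]
DUP     : [3, -8, -8]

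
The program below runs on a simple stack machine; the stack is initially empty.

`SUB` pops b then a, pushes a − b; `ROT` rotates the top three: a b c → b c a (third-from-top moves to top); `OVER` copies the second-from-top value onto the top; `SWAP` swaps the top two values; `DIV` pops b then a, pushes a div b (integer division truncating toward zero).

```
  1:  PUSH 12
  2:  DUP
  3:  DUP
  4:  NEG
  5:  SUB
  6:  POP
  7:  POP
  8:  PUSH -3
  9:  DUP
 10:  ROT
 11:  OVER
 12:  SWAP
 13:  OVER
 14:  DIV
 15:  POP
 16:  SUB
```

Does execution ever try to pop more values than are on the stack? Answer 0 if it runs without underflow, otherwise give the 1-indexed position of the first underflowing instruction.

10

PUSH 12 -> [12]
DUP     -> [12, 12]
DUP     -> [12, 12, 12]
NEG     -> [12, 12, -12]
SUB     -> [12, 24]
POP     -> [12]
POP     -> []
PUSH -3 -> [-3]
DUP     -> [-3, -3]
ROT  — needs 3 operands, stack has 2 → underflow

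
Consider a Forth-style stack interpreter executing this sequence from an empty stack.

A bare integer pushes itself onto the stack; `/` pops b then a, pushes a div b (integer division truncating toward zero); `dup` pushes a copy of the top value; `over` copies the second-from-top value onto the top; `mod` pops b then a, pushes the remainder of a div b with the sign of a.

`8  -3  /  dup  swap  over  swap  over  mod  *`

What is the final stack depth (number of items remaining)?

2

8    -> 8
-3   -> 8 -3
/    -> -2
dup  -> -2 -2
swap -> -2 -2
over -> -2 -2 -2
swap -> -2 -2 -2
over -> -2 -2 -2 -2
mod  -> -2 -2 0
*    -> -2 0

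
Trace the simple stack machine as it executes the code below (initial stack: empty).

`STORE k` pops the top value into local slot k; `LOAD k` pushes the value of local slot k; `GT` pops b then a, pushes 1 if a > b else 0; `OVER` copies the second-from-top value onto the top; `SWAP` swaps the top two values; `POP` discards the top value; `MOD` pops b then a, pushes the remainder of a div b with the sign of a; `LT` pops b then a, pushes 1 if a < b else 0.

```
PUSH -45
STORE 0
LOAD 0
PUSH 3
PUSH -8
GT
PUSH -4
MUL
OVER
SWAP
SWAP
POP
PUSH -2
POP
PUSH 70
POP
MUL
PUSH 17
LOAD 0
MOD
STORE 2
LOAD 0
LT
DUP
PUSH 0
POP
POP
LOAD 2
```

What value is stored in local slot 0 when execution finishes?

-45

PUSH -45  [-45]
STORE 0   []
LOAD 0    [-45]
PUSH 3    [-45, 3]
PUSH -8   [-45, 3, -8]
GT        [-45, 1]
PUSH -4   [-45, 1, -4]
MUL       [-45, -4]
OVER      [-45, -4, -45]
SWAP      [-45, -45, -4]
SWAP      [-45, -4, -45]
POP       [-45, -4]
PUSH -2   [-45, -4, -2]
POP       [-45, -4]
PUSH 70   [-45, -4, 70]
POP       [-45, -4]
MUL       [180]
PUSH 17   [180, 17]
LOAD 0    [180, 17, -45]
MOD       [180, 17]
STORE 2   [180]
LOAD 0    [180, -45]
LT        [0]
DUP       [0, 0]
PUSH 0    [0, 0, 0]
POP       [0, 0]
POP       [0]
LOAD 2    [0, 17]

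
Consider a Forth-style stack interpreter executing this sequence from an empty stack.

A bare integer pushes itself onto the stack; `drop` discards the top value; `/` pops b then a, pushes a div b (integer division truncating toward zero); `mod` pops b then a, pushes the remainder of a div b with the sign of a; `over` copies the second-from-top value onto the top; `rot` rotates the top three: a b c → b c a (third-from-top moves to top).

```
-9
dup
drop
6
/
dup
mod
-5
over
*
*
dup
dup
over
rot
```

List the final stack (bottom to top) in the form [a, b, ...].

-9    -9
dup   -9 -9
drop  -9
6     -9 6
/     -1
dup   -1 -1
mod   0
-5    0 -5
over  0 -5 0
*     0 0
*     0
dup   0 0
dup   0 0 0
over  0 0 0 0
rot   0 0 0 0

[0, 0, 0, 0]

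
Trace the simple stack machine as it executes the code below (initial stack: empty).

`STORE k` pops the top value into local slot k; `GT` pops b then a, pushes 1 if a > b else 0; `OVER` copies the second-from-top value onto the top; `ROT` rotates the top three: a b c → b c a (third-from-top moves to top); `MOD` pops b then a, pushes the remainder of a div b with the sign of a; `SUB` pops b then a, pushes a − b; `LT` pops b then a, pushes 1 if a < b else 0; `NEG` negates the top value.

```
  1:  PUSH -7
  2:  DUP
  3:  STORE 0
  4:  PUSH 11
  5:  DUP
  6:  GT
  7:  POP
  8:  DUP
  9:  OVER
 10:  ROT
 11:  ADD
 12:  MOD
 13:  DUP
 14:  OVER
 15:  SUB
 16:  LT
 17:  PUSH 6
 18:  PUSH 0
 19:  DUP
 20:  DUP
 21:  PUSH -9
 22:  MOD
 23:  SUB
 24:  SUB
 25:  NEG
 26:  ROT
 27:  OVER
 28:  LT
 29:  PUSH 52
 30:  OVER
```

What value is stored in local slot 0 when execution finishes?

PUSH -7 : -7
DUP     : -7 -7
STORE 0 : -7
PUSH 11 : -7 11
DUP     : -7 11 11
GT      : -7 0
POP     : -7
DUP     : -7 -7
OVER    : -7 -7 -7
ROT     : -7 -7 -7
ADD     : -7 -14
MOD     : -7
DUP     : -7 -7
OVER    : -7 -7 -7
SUB     : -7 0
LT      : 1
PUSH 6  : 1 6
PUSH 0  : 1 6 0
DUP     : 1 6 0 0
DUP     : 1 6 0 0 0
PUSH -9 : 1 6 0 0 0 -9
MOD     : 1 6 0 0 0
SUB     : 1 6 0 0
SUB     : 1 6 0
NEG     : 1 6 0
ROT     : 6 0 1
OVER    : 6 0 1 0
LT      : 6 0 0
PUSH 52 : 6 0 0 52
OVER    : 6 0 0 52 0

-7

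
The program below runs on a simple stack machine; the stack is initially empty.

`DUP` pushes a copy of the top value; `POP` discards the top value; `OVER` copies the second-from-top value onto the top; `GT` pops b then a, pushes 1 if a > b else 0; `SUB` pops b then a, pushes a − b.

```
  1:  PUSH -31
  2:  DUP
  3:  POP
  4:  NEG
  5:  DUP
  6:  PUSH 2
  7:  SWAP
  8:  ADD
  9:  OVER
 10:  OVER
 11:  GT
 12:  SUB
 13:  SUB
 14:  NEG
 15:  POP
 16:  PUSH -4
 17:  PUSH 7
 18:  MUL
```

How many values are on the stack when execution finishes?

1

PUSH -31  [-31]
DUP       [-31, -31]
POP       [-31]
NEG       [31]
DUP       [31, 31]
PUSH 2    [31, 31, 2]
SWAP      [31, 2, 31]
ADD       [31, 33]
OVER      [31, 33, 31]
OVER      [31, 33, 31, 33]
GT        [31, 33, 0]
SUB       [31, 33]
SUB       [-2]
NEG       [2]
POP       []
PUSH -4   [-4]
PUSH 7    [-4, 7]
MUL       [-28]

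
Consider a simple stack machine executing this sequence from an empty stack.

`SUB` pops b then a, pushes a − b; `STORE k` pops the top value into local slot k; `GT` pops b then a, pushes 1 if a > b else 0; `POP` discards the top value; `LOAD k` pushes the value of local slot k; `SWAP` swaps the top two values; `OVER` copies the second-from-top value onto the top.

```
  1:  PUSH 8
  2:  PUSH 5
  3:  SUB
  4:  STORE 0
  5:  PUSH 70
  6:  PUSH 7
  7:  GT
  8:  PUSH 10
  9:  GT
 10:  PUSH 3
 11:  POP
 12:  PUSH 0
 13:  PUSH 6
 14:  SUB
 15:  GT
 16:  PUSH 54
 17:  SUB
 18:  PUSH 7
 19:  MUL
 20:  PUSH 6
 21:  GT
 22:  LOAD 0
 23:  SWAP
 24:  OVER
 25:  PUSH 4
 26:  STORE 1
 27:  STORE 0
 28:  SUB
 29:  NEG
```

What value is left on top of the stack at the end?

PUSH 8  → 8
PUSH 5  → 8 5
SUB     → 3
STORE 0 → (empty)
PUSH 70 → 70
PUSH 7  → 70 7
GT      → 1
PUSH 10 → 1 10
GT      → 0
PUSH 3  → 0 3
POP     → 0
PUSH 0  → 0 0
PUSH 6  → 0 0 6
SUB     → 0 -6
GT      → 1
PUSH 54 → 1 54
SUB     → -53
PUSH 7  → -53 7
MUL     → -371
PUSH 6  → -371 6
GT      → 0
LOAD 0  → 0 3
SWAP    → 3 0
OVER    → 3 0 3
PUSH 4  → 3 0 3 4
STORE 1 → 3 0 3
STORE 0 → 3 0
SUB     → 3
NEG     → -3

-3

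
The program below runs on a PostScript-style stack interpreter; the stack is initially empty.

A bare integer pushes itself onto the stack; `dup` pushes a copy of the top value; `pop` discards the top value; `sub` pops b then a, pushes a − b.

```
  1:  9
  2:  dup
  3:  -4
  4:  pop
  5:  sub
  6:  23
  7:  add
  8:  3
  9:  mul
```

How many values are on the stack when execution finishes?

1

9    9
dup  9 9
-4   9 9 -4
pop  9 9
sub  0
23   0 23
add  23
3    23 3
mul  69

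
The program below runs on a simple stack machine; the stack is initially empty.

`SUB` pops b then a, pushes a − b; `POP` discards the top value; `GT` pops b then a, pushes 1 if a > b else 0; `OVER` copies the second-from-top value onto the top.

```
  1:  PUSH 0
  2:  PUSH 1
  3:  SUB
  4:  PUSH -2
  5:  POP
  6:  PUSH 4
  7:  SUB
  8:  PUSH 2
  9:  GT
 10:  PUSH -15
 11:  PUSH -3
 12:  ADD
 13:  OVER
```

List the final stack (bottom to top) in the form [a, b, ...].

[0, -18, 0]

PUSH 0   : [0]
PUSH 1   : [0, 1]
SUB      : [-1]
PUSH -2  : [-1, -2]
POP      : [-1]
PUSH 4   : [-1, 4]
SUB      : [-5]
PUSH 2   : [-5, 2]
GT       : [0]
PUSH -15 : [0, -15]
PUSH -3  : [0, -15, -3]
ADD      : [0, -18]
OVER     : [0, -18, 0]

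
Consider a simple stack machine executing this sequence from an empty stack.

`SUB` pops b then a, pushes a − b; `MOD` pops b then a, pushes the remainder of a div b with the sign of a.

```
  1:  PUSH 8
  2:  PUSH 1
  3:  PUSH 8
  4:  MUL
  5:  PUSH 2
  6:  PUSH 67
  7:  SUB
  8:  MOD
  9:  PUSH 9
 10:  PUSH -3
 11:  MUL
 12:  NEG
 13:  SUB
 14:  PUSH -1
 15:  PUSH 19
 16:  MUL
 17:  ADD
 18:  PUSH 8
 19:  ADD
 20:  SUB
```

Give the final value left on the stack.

PUSH 8  → 8
PUSH 1  → 8 1
PUSH 8  → 8 1 8
MUL     → 8 8
PUSH 2  → 8 8 2
PUSH 67 → 8 8 2 67
SUB     → 8 8 -65
MOD     → 8 8
PUSH 9  → 8 8 9
PUSH -3 → 8 8 9 -3
MUL     → 8 8 -27
NEG     → 8 8 27
SUB     → 8 -19
PUSH -1 → 8 -19 -1
PUSH 19 → 8 -19 -1 19
MUL     → 8 -19 -19
ADD     → 8 -38
PUSH 8  → 8 -38 8
ADD     → 8 -30
SUB     → 38

38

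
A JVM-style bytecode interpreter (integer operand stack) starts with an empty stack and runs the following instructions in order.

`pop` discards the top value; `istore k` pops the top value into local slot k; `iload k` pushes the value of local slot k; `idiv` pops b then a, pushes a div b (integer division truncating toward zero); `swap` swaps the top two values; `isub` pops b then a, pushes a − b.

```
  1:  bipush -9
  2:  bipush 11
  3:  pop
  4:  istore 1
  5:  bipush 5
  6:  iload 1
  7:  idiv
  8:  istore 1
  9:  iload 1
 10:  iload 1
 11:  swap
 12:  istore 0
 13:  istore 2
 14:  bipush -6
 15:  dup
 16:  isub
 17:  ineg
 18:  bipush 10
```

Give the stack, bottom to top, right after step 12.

bipush -9 -> -9
bipush 11 -> -9 11
pop       -> -9
istore 1  -> (empty)
bipush 5  -> 5
iload 1   -> 5 -9
idiv      -> 0
istore 1  -> (empty)
iload 1   -> 0
iload 1   -> 0 0
swap      -> 0 0
istore 0  -> 0

[0]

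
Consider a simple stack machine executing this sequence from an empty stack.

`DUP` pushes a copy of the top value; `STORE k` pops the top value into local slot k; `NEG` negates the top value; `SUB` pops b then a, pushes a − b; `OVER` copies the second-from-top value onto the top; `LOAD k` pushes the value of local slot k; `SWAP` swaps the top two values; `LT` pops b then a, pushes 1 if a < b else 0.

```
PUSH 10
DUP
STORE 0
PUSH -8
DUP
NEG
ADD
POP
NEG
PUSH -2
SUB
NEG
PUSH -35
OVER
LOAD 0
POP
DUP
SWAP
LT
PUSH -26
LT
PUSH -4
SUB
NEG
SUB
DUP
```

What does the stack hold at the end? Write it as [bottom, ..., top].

[8, -31, -31]

PUSH 10  : 10
DUP      : 10 10
STORE 0  : 10
PUSH -8  : 10 -8
DUP      : 10 -8 -8
NEG      : 10 -8 8
ADD      : 10 0
POP      : 10
NEG      : -10
PUSH -2  : -10 -2
SUB      : -8
NEG      : 8
PUSH -35 : 8 -35
OVER     : 8 -35 8
LOAD 0   : 8 -35 8 10
POP      : 8 -35 8
DUP      : 8 -35 8 8
SWAP     : 8 -35 8 8
LT       : 8 -35 0
PUSH -26 : 8 -35 0 -26
LT       : 8 -35 0
PUSH -4  : 8 -35 0 -4
SUB      : 8 -35 4
NEG      : 8 -35 -4
SUB      : 8 -31
DUP      : 8 -31 -31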